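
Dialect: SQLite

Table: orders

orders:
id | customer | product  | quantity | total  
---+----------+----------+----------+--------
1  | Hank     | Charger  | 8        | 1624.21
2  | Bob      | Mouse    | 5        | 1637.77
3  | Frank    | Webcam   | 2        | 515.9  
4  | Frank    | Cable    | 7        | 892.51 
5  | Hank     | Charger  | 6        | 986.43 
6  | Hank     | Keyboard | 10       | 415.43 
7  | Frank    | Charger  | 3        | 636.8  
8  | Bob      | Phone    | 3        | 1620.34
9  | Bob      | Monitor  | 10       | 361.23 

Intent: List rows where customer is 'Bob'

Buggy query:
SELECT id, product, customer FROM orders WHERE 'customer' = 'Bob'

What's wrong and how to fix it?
Bug: Single quotes denote string literals in SQL; the column name is being compared as a constant string

Fix: Reference the column as customer without single quotes

Corrected query:
SELECT id, product, customer FROM orders WHERE customer = 'Bob'

Result:
id | product | customer
---+---------+---------
2  | Mouse   | Bob     
8  | Phone   | Bob     
9  | Monitor | Bob     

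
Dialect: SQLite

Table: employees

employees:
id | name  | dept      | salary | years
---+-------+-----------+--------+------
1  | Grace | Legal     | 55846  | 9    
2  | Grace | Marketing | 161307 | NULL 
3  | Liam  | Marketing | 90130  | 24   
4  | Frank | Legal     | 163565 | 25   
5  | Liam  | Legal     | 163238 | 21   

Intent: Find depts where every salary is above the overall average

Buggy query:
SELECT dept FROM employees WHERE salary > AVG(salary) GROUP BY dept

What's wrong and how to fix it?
Bug: WHERE evaluates per row before aggregation, so AVG() is unavailable

Fix: Use a subquery for AVG and a HAVING MIN(...) filter so the condition holds for every row in the group

Corrected query:
SELECT dept FROM employees GROUP BY dept HAVING MIN(salary) > (SELECT AVG(salary) FROM employees)

Result:
(no rows)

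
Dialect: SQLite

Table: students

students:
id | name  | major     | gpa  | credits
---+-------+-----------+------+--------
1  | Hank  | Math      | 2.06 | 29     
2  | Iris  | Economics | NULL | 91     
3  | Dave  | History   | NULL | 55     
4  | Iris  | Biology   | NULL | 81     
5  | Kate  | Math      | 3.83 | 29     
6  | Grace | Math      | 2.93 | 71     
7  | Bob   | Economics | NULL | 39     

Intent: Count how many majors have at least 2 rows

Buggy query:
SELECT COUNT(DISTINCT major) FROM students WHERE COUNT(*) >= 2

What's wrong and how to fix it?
Bug: COUNT(*) cannot appear in WHERE; the per-group count doesn't exist yet

Fix: Group first with HAVING COUNT(*) >= 2, then COUNT the resulting groups

Corrected query:
SELECT COUNT(*) FROM (SELECT major FROM students GROUP BY major HAVING COUNT(*) >= 2)

Result:
COUNT(*)
--------
2       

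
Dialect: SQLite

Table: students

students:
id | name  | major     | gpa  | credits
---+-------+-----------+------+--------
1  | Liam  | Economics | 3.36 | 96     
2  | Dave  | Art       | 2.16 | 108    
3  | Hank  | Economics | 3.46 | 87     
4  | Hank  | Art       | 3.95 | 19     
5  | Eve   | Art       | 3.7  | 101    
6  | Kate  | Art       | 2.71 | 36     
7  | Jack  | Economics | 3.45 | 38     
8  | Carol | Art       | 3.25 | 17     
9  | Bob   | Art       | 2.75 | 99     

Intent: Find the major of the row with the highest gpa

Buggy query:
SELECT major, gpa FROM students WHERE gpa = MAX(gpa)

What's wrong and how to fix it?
Bug: WHERE is evaluated per row; an aggregate over the whole table isn't defined there

Fix: Wrap MAX in a scalar subquery so WHERE compares against a single value

Corrected query:
SELECT major, gpa FROM students WHERE gpa = (SELECT MAX(gpa) FROM students)

Result:
major | gpa 
------+-----
Art   | 3.95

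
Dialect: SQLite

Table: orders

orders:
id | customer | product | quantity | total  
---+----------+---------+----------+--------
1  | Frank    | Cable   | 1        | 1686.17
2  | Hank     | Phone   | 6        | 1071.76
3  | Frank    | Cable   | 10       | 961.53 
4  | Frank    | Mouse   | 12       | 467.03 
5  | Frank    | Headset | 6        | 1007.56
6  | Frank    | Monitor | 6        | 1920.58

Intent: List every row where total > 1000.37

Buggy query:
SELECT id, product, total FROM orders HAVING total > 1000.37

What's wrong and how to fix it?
Bug: HAVING filters the output of aggregation, but this query has no GROUP BY and no aggregate functions, so SQLite rejects it (HAVING clause on a non-aggregate query); the condition here is per row

Fix: Use WHERE for row-level filtering

Corrected query:
SELECT id, product, total FROM orders WHERE total > 1000.37

Result:
id | product | total  
---+---------+--------
1  | Cable   | 1686.17
2  | Phone   | 1071.76
5  | Headset | 1007.56
6  | Monitor | 1920.58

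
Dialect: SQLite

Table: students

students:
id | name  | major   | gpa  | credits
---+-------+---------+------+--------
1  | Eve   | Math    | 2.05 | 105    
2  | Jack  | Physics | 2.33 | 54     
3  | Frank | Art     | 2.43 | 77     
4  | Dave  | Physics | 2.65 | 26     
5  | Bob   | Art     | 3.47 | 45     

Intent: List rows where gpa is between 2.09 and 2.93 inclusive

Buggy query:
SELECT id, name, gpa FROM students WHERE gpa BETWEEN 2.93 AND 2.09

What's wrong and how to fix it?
Bug: The bounds are reversed; BETWEEN a AND b requires a <= b to match anything

Fix: Write BETWEEN 2.09 AND 2.93

Corrected query:
SELECT id, name, gpa FROM students WHERE gpa BETWEEN 2.09 AND 2.93

Result:
id | name  | gpa 
---+-------+-----
2  | Jack  | 2.33
3  | Frank | 2.43
4  | Dave  | 2.65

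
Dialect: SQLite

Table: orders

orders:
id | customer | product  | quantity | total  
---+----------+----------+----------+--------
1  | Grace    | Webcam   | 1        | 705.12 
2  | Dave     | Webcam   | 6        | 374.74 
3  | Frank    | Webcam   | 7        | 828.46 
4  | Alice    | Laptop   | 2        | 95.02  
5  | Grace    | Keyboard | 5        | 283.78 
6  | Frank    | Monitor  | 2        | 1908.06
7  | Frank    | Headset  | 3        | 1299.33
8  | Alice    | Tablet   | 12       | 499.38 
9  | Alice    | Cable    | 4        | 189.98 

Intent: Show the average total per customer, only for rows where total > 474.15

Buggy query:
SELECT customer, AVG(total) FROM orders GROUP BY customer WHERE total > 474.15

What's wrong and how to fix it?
Bug: WHERE cannot follow GROUP BY

Fix: Place WHERE between FROM and GROUP BY

Corrected query:
SELECT customer, AVG(total) FROM orders WHERE total > 474.15 GROUP BY customer

Result:
customer | AVG(total) 
---------+------------
Alice    | 499.38     
Frank    | 1345.283333
Grace    | 705.12     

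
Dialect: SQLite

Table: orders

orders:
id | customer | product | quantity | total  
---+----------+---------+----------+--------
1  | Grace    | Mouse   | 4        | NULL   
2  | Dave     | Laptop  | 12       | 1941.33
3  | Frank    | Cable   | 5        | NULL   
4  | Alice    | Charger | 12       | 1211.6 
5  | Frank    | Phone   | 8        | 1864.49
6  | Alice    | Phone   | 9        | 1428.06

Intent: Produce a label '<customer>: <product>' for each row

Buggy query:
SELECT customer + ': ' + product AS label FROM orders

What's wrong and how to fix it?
Bug: '+' is numeric addition; on text columns SQLite converts them to 0 instead of concatenating

Fix: Use the || operator for string concatenation

Corrected query:
SELECT customer || ': ' || product AS label FROM orders

Result:
label         
--------------
Grace: Mouse  
Dave: Laptop  
Frank: Cable  
Alice: Charger
Frank: Phone  
Alice: Phone  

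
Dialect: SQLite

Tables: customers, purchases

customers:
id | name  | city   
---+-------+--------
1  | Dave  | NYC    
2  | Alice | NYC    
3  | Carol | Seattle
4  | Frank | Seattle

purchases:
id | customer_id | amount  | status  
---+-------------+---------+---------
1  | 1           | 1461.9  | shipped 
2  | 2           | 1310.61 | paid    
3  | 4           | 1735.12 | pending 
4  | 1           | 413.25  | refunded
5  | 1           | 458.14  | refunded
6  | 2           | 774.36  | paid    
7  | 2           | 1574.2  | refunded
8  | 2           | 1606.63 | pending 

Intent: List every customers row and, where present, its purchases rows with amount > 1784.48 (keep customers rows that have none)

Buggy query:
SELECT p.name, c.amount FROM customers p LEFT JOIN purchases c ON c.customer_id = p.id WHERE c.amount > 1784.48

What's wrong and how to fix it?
Bug: Filtering c.amount in WHERE discards the NULL rows produced by LEFT JOIN, turning it into an inner join

Fix: Move the right-table condition into the ON clause so unmatched parents are kept

Corrected query:
SELECT p.name, c.amount FROM customers p LEFT JOIN purchases c ON c.customer_id = p.id AND c.amount > 1784.48

Result:
name  | amount
------+-------
Dave  | NULL  
Alice | NULL  
Carol | NULL  
Frank | NULL  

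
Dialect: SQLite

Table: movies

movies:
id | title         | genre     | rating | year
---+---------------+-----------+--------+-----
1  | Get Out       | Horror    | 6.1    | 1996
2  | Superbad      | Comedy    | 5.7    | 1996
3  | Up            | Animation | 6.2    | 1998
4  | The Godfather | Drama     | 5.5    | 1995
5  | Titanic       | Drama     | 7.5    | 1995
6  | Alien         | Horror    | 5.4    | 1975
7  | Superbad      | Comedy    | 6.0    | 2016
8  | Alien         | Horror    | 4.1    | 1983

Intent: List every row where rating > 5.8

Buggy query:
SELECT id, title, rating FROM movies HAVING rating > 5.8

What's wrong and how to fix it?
Bug: HAVING filters the output of aggregation, but this query has no GROUP BY and no aggregate functions, so SQLite rejects it (HAVING clause on a non-aggregate query); the condition here is per row

Fix: Replace HAVING with WHERE since the condition applies to individual rows

Corrected query:
SELECT id, title, rating FROM movies WHERE rating > 5.8

Result:
id | title    | rating
---+----------+-------
1  | Get Out  | 6.1   
3  | Up       | 6.2   
5  | Titanic  | 7.5   
7  | Superbad | 6     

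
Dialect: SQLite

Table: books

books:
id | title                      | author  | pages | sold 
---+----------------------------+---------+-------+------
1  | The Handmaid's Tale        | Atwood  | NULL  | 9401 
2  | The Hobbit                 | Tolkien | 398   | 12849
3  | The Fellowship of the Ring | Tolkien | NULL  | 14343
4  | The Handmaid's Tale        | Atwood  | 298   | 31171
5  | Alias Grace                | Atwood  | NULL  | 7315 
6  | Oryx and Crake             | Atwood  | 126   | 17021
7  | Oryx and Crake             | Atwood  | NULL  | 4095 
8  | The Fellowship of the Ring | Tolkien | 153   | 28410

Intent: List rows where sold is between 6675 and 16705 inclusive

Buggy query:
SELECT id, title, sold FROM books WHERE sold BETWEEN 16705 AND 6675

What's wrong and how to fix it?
Bug: BETWEEN expects the lower bound first; with 16705 AND 6675 the range is empty

Fix: Write BETWEEN 6675 AND 16705

Corrected query:
SELECT id, title, sold FROM books WHERE sold BETWEEN 6675 AND 16705

Result:
id | title                      | sold 
---+----------------------------+------
1  | The Handmaid's Tale        | 9401 
2  | The Hobbit                 | 12849
3  | The Fellowship of the Ring | 14343
5  | Alias Grace                | 7315 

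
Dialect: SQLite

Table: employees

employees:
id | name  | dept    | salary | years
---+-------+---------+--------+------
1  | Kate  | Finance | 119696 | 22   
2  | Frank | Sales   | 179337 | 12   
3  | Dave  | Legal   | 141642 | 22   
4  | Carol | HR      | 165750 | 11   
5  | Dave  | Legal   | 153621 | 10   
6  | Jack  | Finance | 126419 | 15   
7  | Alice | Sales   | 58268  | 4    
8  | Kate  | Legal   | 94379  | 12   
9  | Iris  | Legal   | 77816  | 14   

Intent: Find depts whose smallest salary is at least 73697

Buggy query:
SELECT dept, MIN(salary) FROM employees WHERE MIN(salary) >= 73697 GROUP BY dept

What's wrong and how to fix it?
Bug: Aggregates like MIN are computed per group after WHERE runs

Fix: Replace WHERE with HAVING after the GROUP BY

Corrected query:
SELECT dept, MIN(salary) FROM employees GROUP BY dept HAVING MIN(salary) >= 73697

Result:
dept    | MIN(salary)
--------+------------
Finance | 119696     
HR      | 165750     
Legal   | 77816      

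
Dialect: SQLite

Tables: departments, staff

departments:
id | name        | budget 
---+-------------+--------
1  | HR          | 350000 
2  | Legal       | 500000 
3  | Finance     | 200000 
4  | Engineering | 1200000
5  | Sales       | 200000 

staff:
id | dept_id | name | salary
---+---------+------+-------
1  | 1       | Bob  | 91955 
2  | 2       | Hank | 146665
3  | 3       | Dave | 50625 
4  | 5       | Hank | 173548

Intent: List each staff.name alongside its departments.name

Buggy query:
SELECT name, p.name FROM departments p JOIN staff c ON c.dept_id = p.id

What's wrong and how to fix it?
Bug: 'name' exists in both joined tables, so the database can't tell which one is meant

Fix: Qualify the column with its table alias (c.name)

Corrected query:
SELECT c.name, p.name FROM departments p JOIN staff c ON c.dept_id = p.id

Result:
name | name   
-----+--------
Bob  | HR     
Hank | Legal  
Dave | Finance
Hank | Sales  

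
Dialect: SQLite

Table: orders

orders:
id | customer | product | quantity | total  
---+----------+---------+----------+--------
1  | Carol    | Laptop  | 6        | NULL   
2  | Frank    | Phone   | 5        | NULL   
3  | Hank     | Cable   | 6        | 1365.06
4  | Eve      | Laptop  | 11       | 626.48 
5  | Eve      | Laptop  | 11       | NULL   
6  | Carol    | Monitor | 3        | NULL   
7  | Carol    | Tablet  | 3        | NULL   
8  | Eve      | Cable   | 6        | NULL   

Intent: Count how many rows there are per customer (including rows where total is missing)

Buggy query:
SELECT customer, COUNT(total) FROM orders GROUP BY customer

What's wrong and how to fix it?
Bug: COUNT(total) skips NULLs, so groups with missing total are undercounted

Fix: Replace COUNT(total) with COUNT(*)

Corrected query:
SELECT customer, COUNT(*) FROM orders GROUP BY customer

Result:
customer | COUNT(*)
---------+---------
Carol    | 3       
Eve      | 3       
Frank    | 1       
Hank     | 1       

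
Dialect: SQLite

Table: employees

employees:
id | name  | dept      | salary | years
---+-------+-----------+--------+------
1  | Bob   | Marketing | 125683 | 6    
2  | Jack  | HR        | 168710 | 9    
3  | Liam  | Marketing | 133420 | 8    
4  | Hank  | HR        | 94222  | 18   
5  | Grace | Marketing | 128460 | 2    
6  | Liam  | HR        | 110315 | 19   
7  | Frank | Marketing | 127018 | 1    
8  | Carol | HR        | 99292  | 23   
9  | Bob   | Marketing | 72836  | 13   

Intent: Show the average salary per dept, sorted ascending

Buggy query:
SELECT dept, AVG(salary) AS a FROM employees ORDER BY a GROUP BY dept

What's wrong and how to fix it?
Bug: GROUP BY must precede ORDER BY

Fix: Reorder: SELECT … FROM … GROUP BY … ORDER BY …

Corrected query:
SELECT dept, AVG(salary) AS a FROM employees GROUP BY dept ORDER BY a

Result:
dept      | a        
----------+----------
Marketing | 117483.4 
HR        | 118134.75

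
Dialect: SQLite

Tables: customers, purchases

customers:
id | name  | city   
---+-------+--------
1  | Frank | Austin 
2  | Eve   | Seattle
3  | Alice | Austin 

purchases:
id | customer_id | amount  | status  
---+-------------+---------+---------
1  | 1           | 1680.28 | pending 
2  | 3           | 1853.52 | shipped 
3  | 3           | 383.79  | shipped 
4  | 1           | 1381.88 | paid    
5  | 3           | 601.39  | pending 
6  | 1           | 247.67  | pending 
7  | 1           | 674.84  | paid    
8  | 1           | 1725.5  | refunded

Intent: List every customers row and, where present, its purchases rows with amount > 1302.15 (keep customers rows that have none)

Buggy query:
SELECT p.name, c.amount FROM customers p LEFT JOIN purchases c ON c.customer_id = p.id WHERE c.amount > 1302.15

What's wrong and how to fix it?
Bug: A WHERE condition on the right-hand table after LEFT JOIN drops unmatched parents

Fix: Put 'c.amount > 1302.15' in the JOIN's ON clause instead of WHERE

Corrected query:
SELECT p.name, c.amount FROM customers p LEFT JOIN purchases c ON c.customer_id = p.id AND c.amount > 1302.15

Result:
name  | amount 
------+--------
Frank | 1381.88
Frank | 1680.28
Frank | 1725.5 
Eve   | NULL   
Alice | 1853.52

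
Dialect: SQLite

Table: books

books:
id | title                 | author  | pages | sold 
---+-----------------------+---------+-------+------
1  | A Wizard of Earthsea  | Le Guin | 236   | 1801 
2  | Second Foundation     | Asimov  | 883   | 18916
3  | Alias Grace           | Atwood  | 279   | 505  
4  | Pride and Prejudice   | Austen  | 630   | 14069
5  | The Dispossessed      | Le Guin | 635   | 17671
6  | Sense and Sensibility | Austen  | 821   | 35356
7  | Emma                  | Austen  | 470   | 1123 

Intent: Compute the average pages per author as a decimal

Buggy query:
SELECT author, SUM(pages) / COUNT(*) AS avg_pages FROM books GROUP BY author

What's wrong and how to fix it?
Bug: Both operands are integers, so '/' performs integer division and truncates

Fix: Multiply by 1.0 (or CAST to REAL) to force floating-point division

Corrected query:
SELECT author, SUM(pages) * 1.0 / COUNT(*) AS avg_pages FROM books GROUP BY author

Result:
author  | avg_pages 
--------+-----------
Asimov  | 883       
Atwood  | 279       
Austen  | 640.333333
Le Guin | 435.5     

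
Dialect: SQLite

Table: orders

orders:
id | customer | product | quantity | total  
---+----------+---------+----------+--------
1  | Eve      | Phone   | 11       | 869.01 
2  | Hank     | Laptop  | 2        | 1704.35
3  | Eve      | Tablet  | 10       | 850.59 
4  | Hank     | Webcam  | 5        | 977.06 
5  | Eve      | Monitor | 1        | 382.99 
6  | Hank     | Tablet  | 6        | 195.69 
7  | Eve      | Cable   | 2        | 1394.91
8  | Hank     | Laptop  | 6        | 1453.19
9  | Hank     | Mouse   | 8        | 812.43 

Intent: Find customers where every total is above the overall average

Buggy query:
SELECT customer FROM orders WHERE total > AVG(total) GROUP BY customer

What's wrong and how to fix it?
Bug: WHERE evaluates per row before aggregation, so AVG() is unavailable

Fix: Use a subquery for AVG and a HAVING MIN(...) filter so the condition holds for every row in the group

Corrected query:
SELECT customer FROM orders GROUP BY customer HAVING MIN(total) > (SELECT AVG(total) FROM orders)

Result:
(no rows)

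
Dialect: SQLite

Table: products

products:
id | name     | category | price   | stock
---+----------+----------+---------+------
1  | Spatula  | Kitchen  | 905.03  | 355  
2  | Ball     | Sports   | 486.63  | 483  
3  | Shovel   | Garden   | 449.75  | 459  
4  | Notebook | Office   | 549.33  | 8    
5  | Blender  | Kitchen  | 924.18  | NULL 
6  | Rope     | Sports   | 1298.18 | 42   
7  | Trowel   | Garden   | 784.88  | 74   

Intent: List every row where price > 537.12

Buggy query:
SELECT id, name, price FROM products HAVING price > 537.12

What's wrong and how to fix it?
Bug: This is a non-aggregate query (no GROUP BY, no aggregates), so in SQLite the HAVING clause is invalid here; a row-level condition belongs in WHERE

Fix: Replace HAVING with WHERE since the condition applies to individual rows

Corrected query:
SELECT id, name, price FROM products WHERE price > 537.12

Result:
id | name     | price  
---+----------+--------
1  | Spatula  | 905.03 
4  | Notebook | 549.33 
5  | Blender  | 924.18 
6  | Rope     | 1298.18
7  | Trowel   | 784.88 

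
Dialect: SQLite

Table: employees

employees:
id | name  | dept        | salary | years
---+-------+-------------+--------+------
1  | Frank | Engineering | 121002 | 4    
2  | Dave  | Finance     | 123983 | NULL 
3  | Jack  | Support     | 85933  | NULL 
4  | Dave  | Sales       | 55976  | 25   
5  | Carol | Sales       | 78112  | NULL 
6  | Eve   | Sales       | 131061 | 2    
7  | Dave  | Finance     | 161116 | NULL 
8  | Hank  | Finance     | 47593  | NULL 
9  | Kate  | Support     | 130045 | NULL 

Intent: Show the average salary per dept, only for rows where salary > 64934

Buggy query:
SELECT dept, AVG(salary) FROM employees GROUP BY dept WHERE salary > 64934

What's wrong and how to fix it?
Bug: Row-level WHERE must come before GROUP BY in the clause order

Fix: Move the WHERE clause before GROUP BY

Corrected query:
SELECT dept, AVG(salary) FROM employees WHERE salary > 64934 GROUP BY dept

Result:
dept        | AVG(salary)
------------+------------
Engineering | 121002     
Finance     | 142549.5   
Sales       | 104586.5   
Support     | 107989     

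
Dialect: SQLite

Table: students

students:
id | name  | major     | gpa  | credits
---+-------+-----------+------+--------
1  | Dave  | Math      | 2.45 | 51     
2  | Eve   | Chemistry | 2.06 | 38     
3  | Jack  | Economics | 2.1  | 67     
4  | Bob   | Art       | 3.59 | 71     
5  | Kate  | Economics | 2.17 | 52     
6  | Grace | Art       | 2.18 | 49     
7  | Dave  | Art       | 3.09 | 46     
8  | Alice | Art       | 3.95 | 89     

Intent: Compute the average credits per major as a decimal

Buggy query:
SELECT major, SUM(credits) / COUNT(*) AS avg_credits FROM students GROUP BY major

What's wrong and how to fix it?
Bug: Both operands are integers, so '/' performs integer division and truncates

Fix: Cast one side to REAL so the division keeps the fractional part

Corrected query:
SELECT major, SUM(credits) * 1.0 / COUNT(*) AS avg_credits FROM students GROUP BY major

Result:
major     | avg_credits
----------+------------
Art       | 63.75      
Chemistry | 38         
Economics | 59.5       
Math      | 51         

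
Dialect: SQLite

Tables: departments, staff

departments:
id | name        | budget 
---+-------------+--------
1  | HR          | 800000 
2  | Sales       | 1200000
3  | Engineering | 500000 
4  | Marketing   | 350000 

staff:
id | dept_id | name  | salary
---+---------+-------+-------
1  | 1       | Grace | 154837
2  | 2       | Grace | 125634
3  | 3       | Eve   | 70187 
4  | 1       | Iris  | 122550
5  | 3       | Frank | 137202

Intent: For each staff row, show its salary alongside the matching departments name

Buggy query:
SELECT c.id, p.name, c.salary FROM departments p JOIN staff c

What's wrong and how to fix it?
Bug: Missing join condition: each staff row is matched to all departments rows instead of just its own

Fix: Specify the join condition linking the foreign key to the parent id

Corrected query:
SELECT c.id, p.name, c.salary FROM departments p JOIN staff c ON c.dept_id = p.id

Result:
id | name        | salary
---+-------------+-------
1  | HR          | 154837
2  | Sales       | 125634
3  | Engineering | 70187 
4  | HR          | 122550
5  | Engineering | 137202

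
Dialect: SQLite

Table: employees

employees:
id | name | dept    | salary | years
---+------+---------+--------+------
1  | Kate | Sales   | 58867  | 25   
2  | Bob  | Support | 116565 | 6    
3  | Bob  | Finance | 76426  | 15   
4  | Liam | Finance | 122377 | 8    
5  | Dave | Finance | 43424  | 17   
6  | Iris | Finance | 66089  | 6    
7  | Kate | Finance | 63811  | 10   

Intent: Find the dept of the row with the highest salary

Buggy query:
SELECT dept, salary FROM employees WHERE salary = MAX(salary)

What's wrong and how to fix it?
Bug: MAX(salary) is an aggregate and cannot be used directly in WHERE

Fix: Use a subquery: WHERE salary = (SELECT MAX(salary) FROM employees)

Corrected query:
SELECT dept, salary FROM employees WHERE salary = (SELECT MAX(salary) FROM employees)

Result:
dept    | salary
--------+-------
Finance | 122377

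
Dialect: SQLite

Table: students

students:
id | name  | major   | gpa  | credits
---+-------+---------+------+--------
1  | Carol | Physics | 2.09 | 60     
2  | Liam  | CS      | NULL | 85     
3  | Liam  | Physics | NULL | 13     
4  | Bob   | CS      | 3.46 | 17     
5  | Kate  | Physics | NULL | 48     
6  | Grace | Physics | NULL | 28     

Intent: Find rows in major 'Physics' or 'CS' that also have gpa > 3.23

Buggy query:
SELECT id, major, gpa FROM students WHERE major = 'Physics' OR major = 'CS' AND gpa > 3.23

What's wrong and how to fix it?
Bug: AND binds tighter than OR, so this parses as major = 'Physics' OR (major = 'CS' AND gpa > 3.23)

Fix: Group the OR with parentheses (or use IN), then AND the threshold

Corrected query:
SELECT id, major, gpa FROM students WHERE (major = 'Physics' OR major = 'CS') AND gpa > 3.23

Result:
id | major | gpa 
---+-------+-----
4  | CS    | 3.46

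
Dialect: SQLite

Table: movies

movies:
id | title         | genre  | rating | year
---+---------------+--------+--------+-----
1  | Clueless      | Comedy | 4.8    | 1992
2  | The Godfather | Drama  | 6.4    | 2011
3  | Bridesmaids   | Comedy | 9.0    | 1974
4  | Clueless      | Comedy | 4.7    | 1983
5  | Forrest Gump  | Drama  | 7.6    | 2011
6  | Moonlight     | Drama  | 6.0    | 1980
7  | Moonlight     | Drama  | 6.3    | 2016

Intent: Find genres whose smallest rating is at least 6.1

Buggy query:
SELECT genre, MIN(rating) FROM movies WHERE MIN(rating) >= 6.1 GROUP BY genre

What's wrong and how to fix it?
Bug: Aggregates like MIN are computed per group after WHERE runs

Fix: Use HAVING for the per-group MIN condition

Corrected query:
SELECT genre, MIN(rating) FROM movies GROUP BY genre HAVING MIN(rating) >= 6.1

Result:
(no rows)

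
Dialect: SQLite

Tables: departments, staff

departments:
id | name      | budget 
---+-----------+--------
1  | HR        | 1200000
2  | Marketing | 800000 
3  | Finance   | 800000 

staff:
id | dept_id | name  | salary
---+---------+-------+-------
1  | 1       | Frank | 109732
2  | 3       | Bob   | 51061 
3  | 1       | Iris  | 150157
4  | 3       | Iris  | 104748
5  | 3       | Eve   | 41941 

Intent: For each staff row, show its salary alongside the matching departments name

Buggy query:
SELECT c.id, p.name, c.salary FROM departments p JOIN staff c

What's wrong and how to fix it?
Bug: Missing join condition: each staff row is matched to all departments rows instead of just its own

Fix: Specify the join condition linking the foreign key to the parent id

Corrected query:
SELECT c.id, p.name, c.salary FROM departments p JOIN staff c ON c.dept_id = p.id

Result:
id | name    | salary
---+---------+-------
1  | HR      | 109732
2  | Finance | 51061 
3  | HR      | 150157
4  | Finance | 104748
5  | Finance | 41941 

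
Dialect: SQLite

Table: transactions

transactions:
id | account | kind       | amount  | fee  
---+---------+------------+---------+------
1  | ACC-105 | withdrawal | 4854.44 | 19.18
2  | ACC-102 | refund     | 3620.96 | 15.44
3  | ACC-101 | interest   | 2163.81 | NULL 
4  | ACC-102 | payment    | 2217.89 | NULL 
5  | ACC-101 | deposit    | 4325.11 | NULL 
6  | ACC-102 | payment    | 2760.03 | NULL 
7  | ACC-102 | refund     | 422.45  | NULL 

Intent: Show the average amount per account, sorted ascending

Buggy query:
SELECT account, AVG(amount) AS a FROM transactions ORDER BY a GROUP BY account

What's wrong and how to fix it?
Bug: ORDER BY appears before GROUP BY; SQL clause order requires GROUP BY first

Fix: Reorder: SELECT … FROM … GROUP BY … ORDER BY …

Corrected query:
SELECT account, AVG(amount) AS a FROM transactions GROUP BY account ORDER BY a

Result:
account | a        
--------+----------
ACC-102 | 2255.3325
ACC-101 | 3244.46  
ACC-105 | 4854.44  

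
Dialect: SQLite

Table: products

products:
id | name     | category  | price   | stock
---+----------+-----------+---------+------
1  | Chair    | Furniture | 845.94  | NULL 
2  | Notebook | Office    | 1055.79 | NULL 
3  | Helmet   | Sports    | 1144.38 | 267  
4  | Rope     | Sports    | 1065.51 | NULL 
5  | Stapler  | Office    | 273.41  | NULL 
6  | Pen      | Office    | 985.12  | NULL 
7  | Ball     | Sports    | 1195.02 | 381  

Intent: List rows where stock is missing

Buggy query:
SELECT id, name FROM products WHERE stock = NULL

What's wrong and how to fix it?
Bug: '= NULL' is always unknown in SQL three-valued logic, so no rows match

Fix: Replace '= NULL' with 'IS NULL'

Corrected query:
SELECT id, name FROM products WHERE stock IS NULL

Result:
id | name    
---+---------
1  | Chair   
2  | Notebook
4  | Rope    
5  | Stapler 
6  | Pen     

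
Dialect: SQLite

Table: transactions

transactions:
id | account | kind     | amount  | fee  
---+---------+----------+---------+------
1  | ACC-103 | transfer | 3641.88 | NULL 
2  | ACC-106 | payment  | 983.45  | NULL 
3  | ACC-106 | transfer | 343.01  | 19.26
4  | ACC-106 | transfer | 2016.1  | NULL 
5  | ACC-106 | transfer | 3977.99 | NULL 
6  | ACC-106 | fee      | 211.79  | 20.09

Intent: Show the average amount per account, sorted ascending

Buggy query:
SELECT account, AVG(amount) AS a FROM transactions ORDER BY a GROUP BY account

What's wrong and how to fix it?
Bug: GROUP BY must precede ORDER BY

Fix: Move ORDER BY to the end, after GROUP BY

Corrected query:
SELECT account, AVG(amount) AS a FROM transactions GROUP BY account ORDER BY a

Result:
account | a       
--------+---------
ACC-106 | 1506.468
ACC-103 | 3641.88 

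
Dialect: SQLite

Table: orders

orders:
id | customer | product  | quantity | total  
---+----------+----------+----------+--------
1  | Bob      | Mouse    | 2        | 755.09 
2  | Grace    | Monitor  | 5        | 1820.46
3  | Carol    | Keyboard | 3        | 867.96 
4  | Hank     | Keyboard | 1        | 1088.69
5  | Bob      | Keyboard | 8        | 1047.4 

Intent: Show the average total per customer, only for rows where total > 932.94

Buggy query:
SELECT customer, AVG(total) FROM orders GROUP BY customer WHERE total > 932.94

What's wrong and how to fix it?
Bug: Row-level WHERE must come before GROUP BY in the clause order

Fix: Place WHERE between FROM and GROUP BY

Corrected query:
SELECT customer, AVG(total) FROM orders WHERE total > 932.94 GROUP BY customer

Result:
customer | AVG(total)
---------+-----------
Bob      | 1047.4    
Grace    | 1820.46   
Hank     | 1088.69   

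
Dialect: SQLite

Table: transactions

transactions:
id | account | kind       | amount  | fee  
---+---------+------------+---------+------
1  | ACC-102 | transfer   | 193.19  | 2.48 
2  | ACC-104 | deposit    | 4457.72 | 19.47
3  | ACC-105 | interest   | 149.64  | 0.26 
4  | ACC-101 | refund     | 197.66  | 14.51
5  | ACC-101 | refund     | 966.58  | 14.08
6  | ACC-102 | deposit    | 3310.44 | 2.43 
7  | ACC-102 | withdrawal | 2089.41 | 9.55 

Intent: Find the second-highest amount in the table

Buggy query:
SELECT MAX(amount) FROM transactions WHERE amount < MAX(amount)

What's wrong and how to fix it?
Bug: The inner MAX is an aggregate inside WHERE, which is not allowed

Fix: Compute the overall MAX in a subquery, then take MAX of rows below it

Corrected query:
SELECT MAX(amount) FROM transactions WHERE amount < (SELECT MAX(amount) FROM transactions)

Result:
MAX(amount)
-----------
3310.44    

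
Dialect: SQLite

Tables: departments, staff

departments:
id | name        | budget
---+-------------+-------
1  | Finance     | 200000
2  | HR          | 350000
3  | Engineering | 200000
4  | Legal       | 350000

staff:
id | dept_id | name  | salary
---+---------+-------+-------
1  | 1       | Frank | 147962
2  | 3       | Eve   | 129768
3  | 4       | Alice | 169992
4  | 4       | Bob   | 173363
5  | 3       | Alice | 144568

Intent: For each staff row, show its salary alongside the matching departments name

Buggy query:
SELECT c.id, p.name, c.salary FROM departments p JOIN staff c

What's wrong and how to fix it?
Bug: Missing join condition: each staff row is matched to all departments rows instead of just its own

Fix: Specify the join condition linking the foreign key to the parent id

Corrected query:
SELECT c.id, p.name, c.salary FROM departments p JOIN staff c ON c.dept_id = p.id

Result:
id | name        | salary
---+-------------+-------
1  | Finance     | 147962
2  | Engineering | 129768
3  | Legal       | 169992
4  | Legal       | 173363
5  | Engineering | 144568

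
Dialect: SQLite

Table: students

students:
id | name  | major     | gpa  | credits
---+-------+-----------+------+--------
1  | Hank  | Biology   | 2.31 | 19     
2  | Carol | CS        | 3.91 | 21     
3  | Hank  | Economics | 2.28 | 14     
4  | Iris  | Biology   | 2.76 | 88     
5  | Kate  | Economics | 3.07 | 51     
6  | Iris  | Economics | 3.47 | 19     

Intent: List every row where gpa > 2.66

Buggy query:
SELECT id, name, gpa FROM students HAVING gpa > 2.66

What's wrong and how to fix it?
Bug: HAVING filters the output of aggregation, but this query has no GROUP BY and no aggregate functions, so SQLite rejects it (HAVING clause on a non-aggregate query); the condition here is per row

Fix: Replace HAVING with WHERE since the condition applies to individual rows

Corrected query:
SELECT id, name, gpa FROM students WHERE gpa > 2.66

Result:
id | name  | gpa 
---+-------+-----
2  | Carol | 3.91
4  | Iris  | 2.76
5  | Kate  | 3.07
6  | Iris  | 3.47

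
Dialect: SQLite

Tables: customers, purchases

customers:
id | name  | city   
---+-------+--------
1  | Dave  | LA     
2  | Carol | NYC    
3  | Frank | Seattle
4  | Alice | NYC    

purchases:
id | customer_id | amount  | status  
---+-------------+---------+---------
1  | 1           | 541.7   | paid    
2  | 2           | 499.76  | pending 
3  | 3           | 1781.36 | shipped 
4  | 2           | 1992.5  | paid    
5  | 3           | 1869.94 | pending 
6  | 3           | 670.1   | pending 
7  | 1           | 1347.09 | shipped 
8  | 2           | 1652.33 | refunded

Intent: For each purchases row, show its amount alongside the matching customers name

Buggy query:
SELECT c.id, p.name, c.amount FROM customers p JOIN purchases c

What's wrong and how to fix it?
Bug: Missing join condition: each purchases row is matched to all customers rows instead of just its own

Fix: Add ON c.customer_id = p.id to the JOIN

Corrected query:
SELECT c.id, p.name, c.amount FROM customers p JOIN purchases c ON c.customer_id = p.id

Result:
id | name  | amount 
---+-------+--------
1  | Dave  | 541.7  
2  | Carol | 499.76 
3  | Frank | 1781.36
4  | Carol | 1992.5 
5  | Frank | 1869.94
6  | Frank | 670.1  
7  | Dave  | 1347.09
8  | Carol | 1652.33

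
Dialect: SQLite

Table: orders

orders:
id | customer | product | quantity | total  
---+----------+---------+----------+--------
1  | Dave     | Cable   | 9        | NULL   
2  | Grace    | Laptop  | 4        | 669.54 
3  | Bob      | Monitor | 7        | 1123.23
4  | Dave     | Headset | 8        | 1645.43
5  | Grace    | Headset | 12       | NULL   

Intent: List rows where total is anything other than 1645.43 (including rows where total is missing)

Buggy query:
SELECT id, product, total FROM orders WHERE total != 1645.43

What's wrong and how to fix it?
Bug: Inequality against NULL is unknown, not true; rows with NULL are dropped

Fix: Add an explicit OR total IS NULL to include the missing-value rows

Corrected query:
SELECT id, product, total FROM orders WHERE total != 1645.43 OR total IS NULL

Result:
id | product | total  
---+---------+--------
1  | Cable   | NULL   
2  | Laptop  | 669.54 
3  | Monitor | 1123.23
5  | Headset | NULL   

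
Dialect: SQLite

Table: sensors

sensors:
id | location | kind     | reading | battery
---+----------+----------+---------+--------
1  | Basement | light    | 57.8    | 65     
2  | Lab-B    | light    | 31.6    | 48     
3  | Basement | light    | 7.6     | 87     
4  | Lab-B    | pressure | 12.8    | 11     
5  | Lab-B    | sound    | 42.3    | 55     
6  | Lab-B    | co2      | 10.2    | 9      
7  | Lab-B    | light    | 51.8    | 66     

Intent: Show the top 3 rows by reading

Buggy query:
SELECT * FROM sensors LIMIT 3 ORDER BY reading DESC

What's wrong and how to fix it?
Bug: LIMIT must come after ORDER BY

Fix: Sort with ORDER BY, then apply LIMIT

Corrected query:
SELECT * FROM sensors ORDER BY reading DESC LIMIT 3

Result:
id | location | kind  | reading | battery
---+----------+-------+---------+--------
1  | Basement | light | 57.8    | 65     
7  | Lab-B    | light | 51.8    | 66     
5  | Lab-B    | sound | 42.3    | 55     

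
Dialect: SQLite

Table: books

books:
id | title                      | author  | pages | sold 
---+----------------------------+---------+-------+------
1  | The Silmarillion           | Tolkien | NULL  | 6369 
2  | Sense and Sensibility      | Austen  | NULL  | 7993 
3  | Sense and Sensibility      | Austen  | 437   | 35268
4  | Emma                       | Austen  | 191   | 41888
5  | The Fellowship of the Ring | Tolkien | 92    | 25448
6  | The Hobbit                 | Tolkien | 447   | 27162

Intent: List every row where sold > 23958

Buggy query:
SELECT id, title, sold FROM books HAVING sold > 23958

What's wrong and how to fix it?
Bug: This is a non-aggregate query (no GROUP BY, no aggregates), so in SQLite the HAVING clause is invalid here; a row-level condition belongs in WHERE

Fix: Use WHERE for row-level filtering

Corrected query:
SELECT id, title, sold FROM books WHERE sold > 23958

Result:
id | title                      | sold 
---+----------------------------+------
3  | Sense and Sensibility      | 35268
4  | Emma                       | 41888
5  | The Fellowship of the Ring | 25448
6  | The Hobbit                 | 27162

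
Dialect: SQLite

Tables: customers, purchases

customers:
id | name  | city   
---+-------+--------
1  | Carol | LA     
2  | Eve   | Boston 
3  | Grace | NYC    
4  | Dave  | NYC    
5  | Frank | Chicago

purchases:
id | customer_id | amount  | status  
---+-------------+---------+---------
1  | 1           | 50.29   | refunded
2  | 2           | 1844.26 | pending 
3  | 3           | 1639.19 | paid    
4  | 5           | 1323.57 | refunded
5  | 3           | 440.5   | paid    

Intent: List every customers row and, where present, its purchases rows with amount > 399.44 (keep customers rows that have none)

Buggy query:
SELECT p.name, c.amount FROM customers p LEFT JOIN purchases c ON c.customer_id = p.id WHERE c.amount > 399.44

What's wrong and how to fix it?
Bug: Filtering c.amount in WHERE discards the NULL rows produced by LEFT JOIN, turning it into an inner join

Fix: Move the right-table condition into the ON clause so unmatched parents are kept

Corrected query:
SELECT p.name, c.amount FROM customers p LEFT JOIN purchases c ON c.customer_id = p.id AND c.amount > 399.44

Result:
name  | amount 
------+--------
Carol | NULL   
Eve   | 1844.26
Grace | 440.5  
Grace | 1639.19
Dave  | NULL   
Frank | 1323.57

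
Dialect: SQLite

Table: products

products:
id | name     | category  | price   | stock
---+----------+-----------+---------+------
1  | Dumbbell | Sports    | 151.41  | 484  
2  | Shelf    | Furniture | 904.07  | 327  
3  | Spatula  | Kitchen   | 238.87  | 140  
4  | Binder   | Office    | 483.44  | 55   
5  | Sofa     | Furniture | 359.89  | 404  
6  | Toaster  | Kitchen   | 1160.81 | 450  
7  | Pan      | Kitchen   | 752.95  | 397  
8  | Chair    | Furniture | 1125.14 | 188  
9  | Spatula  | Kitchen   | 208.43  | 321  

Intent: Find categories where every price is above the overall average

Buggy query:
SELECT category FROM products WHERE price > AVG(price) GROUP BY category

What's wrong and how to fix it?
Bug: WHERE evaluates per row before aggregation, so AVG() is unavailable

Fix: Use a subquery for AVG and a HAVING MIN(...) filter so the condition holds for every row in the group

Corrected query:
SELECT category FROM products GROUP BY category HAVING MIN(price) > (SELECT AVG(price) FROM products)

Result:
(no rows)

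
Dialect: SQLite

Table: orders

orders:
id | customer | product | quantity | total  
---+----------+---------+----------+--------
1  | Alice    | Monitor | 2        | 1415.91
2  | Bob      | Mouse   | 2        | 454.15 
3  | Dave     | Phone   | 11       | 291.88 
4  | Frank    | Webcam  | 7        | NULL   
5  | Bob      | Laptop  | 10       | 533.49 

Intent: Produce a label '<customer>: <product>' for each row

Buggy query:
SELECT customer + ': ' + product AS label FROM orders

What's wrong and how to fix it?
Bug: SQLite uses || for string concatenation; + coerces text to numbers (yielding 0)

Fix: Replace + with || to concatenate text

Corrected query:
SELECT customer || ': ' || product AS label FROM orders

Result:
label         
--------------
Alice: Monitor
Bob: Mouse    
Dave: Phone   
Frank: Webcam 
Bob: Laptop   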